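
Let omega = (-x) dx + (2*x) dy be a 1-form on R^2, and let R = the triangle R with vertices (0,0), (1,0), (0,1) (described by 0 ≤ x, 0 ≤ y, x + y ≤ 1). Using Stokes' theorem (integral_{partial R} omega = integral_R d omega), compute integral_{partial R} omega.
integral_(partial R) omega = 1

Stokes: integral_partial_R omega = integral_R d omega with d omega = (∂Q/∂x - ∂P/∂y) dx ∧ dy.
  ∂Q/∂x = 2
  ∂P/∂y = 0
  integrand = ∂Q/∂x - ∂P/∂y = 2.
Integrating over R: integral_0^1 integral_0^{1-x} (2) dy dx = 1.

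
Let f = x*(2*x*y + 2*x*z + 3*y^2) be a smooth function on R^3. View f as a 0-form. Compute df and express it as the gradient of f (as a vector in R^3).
df = (4*x*y + 4*x*z + 3*y^2) dx + (2*x*(x + 3*y)) dy + (2*x^2) dz; grad f = (4*x*y + 4*x*z + 3*y^2, 2*x*(x + 3*y), 2*x^2)

For a 0-form f, d f = (∂f/∂x) dx + (∂f/∂y) dy + (∂f/∂z) dz. The components of the vector representation are exactly the entries of grad f in Cartesian coordinates:
  ∂f/∂x = 4*x*y + 4*x*z + 3*y^2
  ∂f/∂y = 2*x*(x + 3*y)
  ∂f/∂z = 2*x^2.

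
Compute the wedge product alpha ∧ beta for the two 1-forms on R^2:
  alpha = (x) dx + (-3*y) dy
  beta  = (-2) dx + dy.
alpha ∧ beta = (x - 6*y) dx ∧ dy

Distribute the wedge, using dx_i ∧ dx_j = -dx_j ∧ dx_i and dx_i ∧ dx_i = 0. For each pair (i, j) with i < j, the coefficient of dx_i ∧ dx_j in alpha ∧ beta is (alpha_i * beta_j - alpha_j * beta_i). Collecting: alpha ∧ beta = (x - 6*y) dx ∧ dy.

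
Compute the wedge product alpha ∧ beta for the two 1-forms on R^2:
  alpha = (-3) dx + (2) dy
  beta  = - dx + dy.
alpha ∧ beta = (-1) dx ∧ dy

Distribute the wedge, using dx_i ∧ dx_j = -dx_j ∧ dx_i and dx_i ∧ dx_i = 0. For each pair (i, j) with i < j, the coefficient of dx_i ∧ dx_j in alpha ∧ beta is (alpha_i * beta_j - alpha_j * beta_i). Collecting: alpha ∧ beta = (-1) dx ∧ dy.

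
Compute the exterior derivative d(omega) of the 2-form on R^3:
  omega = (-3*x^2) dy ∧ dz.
d(omega) = (-6*x) dx ∧ dy ∧ dz

For a 2-form omega = sum_{i<j} g_{ij} dx_i ∧ dx_j, the exterior derivative is
  d(omega) = sum_{i<j} d(g_{ij}) ∧ dx_i ∧ dx_j = sum_{i<j, k} (∂g_{ij}/∂x_k) dx_k ∧ dx_i ∧ dx_j.
Expand each term, using dx_k ∧ dx_i ∧ dx_j = sgn(permutation) dx_{(a)} ∧ dx_{(b)} ∧ dx_{(c)} with (a < b < c) sorted:
  d(-3*x^2) includes (∂/∂x)(-3*x^2) dx = (-6*x) dx, which multiplied by dy ∧ dz gives (-6*x) dx ∧ dy ∧ dz
Collecting like 3-forms: d(omega) = (-6*x) dx ∧ dy ∧ dz.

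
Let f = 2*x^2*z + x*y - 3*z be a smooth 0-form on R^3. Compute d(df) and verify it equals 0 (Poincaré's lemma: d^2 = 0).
d(df) = 0

Step 1: df = sum_i (∂f/∂x_i) dx_i = (4*x*z + y) dx + (x) dy + (2*x^2 - 3) dz.
Step 2: Apply d again. Using the 1-form formula, the coefficient of dx ∧ dy in d(df) is ∂^2 f/∂x ∂y - ∂^2 f/∂y ∂x = (1) - (1) = 0 (equality of mixed partials for smooth f).
Similarly for dx ∧ dz and dy ∧ dz — all coefficients vanish. So d(df) = 0.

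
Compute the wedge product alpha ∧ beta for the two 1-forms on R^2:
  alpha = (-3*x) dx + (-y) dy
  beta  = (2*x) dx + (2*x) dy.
alpha ∧ beta = (2*x*(-3*x + y)) dx ∧ dy

Distribute the wedge, using dx_i ∧ dx_j = -dx_j ∧ dx_i and dx_i ∧ dx_i = 0. For each pair (i, j) with i < j, the coefficient of dx_i ∧ dx_j in alpha ∧ beta is (alpha_i * beta_j - alpha_j * beta_i). Collecting: alpha ∧ beta = (2*x*(-3*x + y)) dx ∧ dy.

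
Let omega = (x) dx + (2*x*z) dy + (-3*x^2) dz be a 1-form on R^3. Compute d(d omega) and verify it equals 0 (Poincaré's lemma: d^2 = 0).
d(d omega) = 0

Step 1: d omega = sum_{i<j} (∂f_j/∂x_i - ∂f_i/∂x_j) dx_i ∧ dx_j:
  coeff of dx ∧ dy: 2*z
  coeff of dx ∧ dz: -6*x
  coeff of dy ∧ dz: -2*x
Step 2: Apply d again to each 2-form coefficient. The only possible 3-form in R^3 is dx ∧ dy ∧ dz, with coefficient
  ∂(coeff of dy∧dz)/∂x - ∂(coeff of dx∧dz)/∂y + ∂(coeff of dx∧dy)/∂z
  = ∂/∂x (-2*x) - ∂/∂y (-6*x) + ∂/∂z (2*z).
Each of these terms simplifies to sums of mixed partials that cancel in pairs. The result is 0 (by equality of mixed partials for smooth functions — Schwarz / Clairaut).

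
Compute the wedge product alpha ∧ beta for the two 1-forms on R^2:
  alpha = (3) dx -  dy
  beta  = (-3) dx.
alpha ∧ beta = (-3) dx ∧ dy

Distribute the wedge, using dx_i ∧ dx_j = -dx_j ∧ dx_i and dx_i ∧ dx_i = 0. For each pair (i, j) with i < j, the coefficient of dx_i ∧ dx_j in alpha ∧ beta is (alpha_i * beta_j - alpha_j * beta_i). Collecting: alpha ∧ beta = (-3) dx ∧ dy.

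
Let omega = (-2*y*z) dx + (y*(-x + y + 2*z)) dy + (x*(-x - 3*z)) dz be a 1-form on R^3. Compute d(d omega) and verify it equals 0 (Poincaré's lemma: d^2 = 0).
d(d omega) = 0

Step 1: d omega = sum_{i<j} (∂f_j/∂x_i - ∂f_i/∂x_j) dx_i ∧ dx_j:
  coeff of dx ∧ dy: -y + 2*z
  coeff of dx ∧ dz: -2*x + 2*y - 3*z
  coeff of dy ∧ dz: -2*y
Step 2: Apply d again to each 2-form coefficient. The only possible 3-form in R^3 is dx ∧ dy ∧ dz, with coefficient
  ∂(coeff of dy∧dz)/∂x - ∂(coeff of dx∧dz)/∂y + ∂(coeff of dx∧dy)/∂z
  = ∂/∂x (-2*y) - ∂/∂y (-2*x + 2*y - 3*z) + ∂/∂z (-y + 2*z).
Each of these terms simplifies to sums of mixed partials that cancel in pairs. The result is 0 (by equality of mixed partials for smooth functions — Schwarz / Clairaut).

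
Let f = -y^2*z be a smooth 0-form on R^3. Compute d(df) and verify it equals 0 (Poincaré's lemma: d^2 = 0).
d(df) = 0

Step 1: df = sum_i (∂f/∂x_i) dx_i = (0) dx + (-2*y*z) dy + (-y^2) dz.
Step 2: Apply d again. Using the 1-form formula, the coefficient of dx ∧ dy in d(df) is ∂^2 f/∂x ∂y - ∂^2 f/∂y ∂x = (0) - (0) = 0 (equality of mixed partials for smooth f).
Similarly for dx ∧ dz and dy ∧ dz — all coefficients vanish. So d(df) = 0.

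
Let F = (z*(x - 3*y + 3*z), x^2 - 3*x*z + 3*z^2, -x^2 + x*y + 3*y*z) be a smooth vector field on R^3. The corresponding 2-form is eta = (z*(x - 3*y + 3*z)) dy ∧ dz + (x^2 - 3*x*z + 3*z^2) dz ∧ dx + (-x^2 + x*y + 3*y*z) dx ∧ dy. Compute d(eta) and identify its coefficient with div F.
d(eta) = (3*y + z) dx ∧ dy ∧ dz; div F = 3*y + z

For a 2-form in R^3 of the form above, applying d gives a 3-form with coefficient ∂P/∂x + ∂Q/∂y + ∂R/∂z:
  ∂P/∂x = z
  ∂Q/∂y = 0
  ∂R/∂z = 3*y
Sum = 3*y + z, which is exactly div F.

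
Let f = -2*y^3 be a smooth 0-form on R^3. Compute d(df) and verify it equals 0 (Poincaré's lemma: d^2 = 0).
d(df) = 0

Step 1: df = sum_i (∂f/∂x_i) dx_i = (0) dx + (-6*y^2) dy + (0) dz.
Step 2: Apply d again. Using the 1-form formula, the coefficient of dx ∧ dy in d(df) is ∂^2 f/∂x ∂y - ∂^2 f/∂y ∂x = (0) - (0) = 0 (equality of mixed partials for smooth f).
Similarly for dx ∧ dz and dy ∧ dz — all coefficients vanish. So d(df) = 0.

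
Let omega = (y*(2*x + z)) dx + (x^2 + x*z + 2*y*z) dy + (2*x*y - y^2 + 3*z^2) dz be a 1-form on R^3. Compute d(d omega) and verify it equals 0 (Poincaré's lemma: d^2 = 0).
d(d omega) = 0

Step 1: d omega = sum_{i<j} (∂f_j/∂x_i - ∂f_i/∂x_j) dx_i ∧ dx_j:
  coeff of dx ∧ dy: 0
  coeff of dx ∧ dz: y
  coeff of dy ∧ dz: x - 4*y
Step 2: Apply d again to each 2-form coefficient. The only possible 3-form in R^3 is dx ∧ dy ∧ dz, with coefficient
  ∂(coeff of dy∧dz)/∂x - ∂(coeff of dx∧dz)/∂y + ∂(coeff of dx∧dy)/∂z
  = ∂/∂x (x - 4*y) - ∂/∂y (y) + ∂/∂z (0).
Each of these terms simplifies to sums of mixed partials that cancel in pairs. The result is 0 (by equality of mixed partials for smooth functions — Schwarz / Clairaut).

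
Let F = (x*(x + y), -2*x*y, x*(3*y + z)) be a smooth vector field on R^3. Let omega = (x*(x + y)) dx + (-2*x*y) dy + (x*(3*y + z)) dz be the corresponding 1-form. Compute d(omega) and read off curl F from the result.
d(omega) = (3*x) dy ∧ dz + (-3*y - z) dz ∧ dx + (-x - 2*y) dx ∧ dy; curl F = (3*x, -3*y - z, -x - 2*y)

d omega = sum_{i<j} (∂f_j/∂x_i - ∂f_i/∂x_j) dx_i ∧ dx_j. Under the identification (dy ∧ dz, dz ∧ dx, dx ∧ dy) ↔ (e_x, e_y, e_z), the coefficients are exactly the components of curl F. Compute:
  ∂R/∂y - ∂Q/∂z = (3*x) - (0) = 3*x
  ∂P/∂z - ∂R/∂x = (0) - (3*y + z) = -3*y - z
  ∂Q/∂x - ∂P/∂y = (-2*y) - (x) = -x - 2*y.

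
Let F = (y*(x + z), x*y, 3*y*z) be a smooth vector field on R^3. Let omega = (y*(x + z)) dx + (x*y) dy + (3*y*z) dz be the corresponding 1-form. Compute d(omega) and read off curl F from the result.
d(omega) = (3*z) dy ∧ dz + (y) dz ∧ dx + (-x + y - z) dx ∧ dy; curl F = (3*z, y, -x + y - z)

d omega = sum_{i<j} (∂f_j/∂x_i - ∂f_i/∂x_j) dx_i ∧ dx_j. Under the identification (dy ∧ dz, dz ∧ dx, dx ∧ dy) ↔ (e_x, e_y, e_z), the coefficients are exactly the components of curl F. Compute:
  ∂R/∂y - ∂Q/∂z = (3*z) - (0) = 3*z
  ∂P/∂z - ∂R/∂x = (y) - (0) = y
  ∂Q/∂x - ∂P/∂y = (y) - (x + z) = -x + y - z.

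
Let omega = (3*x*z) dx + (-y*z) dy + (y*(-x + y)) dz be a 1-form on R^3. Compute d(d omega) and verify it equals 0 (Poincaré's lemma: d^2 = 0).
d(d omega) = 0

Step 1: d omega = sum_{i<j} (∂f_j/∂x_i - ∂f_i/∂x_j) dx_i ∧ dx_j:
  coeff of dx ∧ dy: 0
  coeff of dx ∧ dz: -3*x - y
  coeff of dy ∧ dz: -x + 3*y
Step 2: Apply d again to each 2-form coefficient. The only possible 3-form in R^3 is dx ∧ dy ∧ dz, with coefficient
  ∂(coeff of dy∧dz)/∂x - ∂(coeff of dx∧dz)/∂y + ∂(coeff of dx∧dy)/∂z
  = ∂/∂x (-x + 3*y) - ∂/∂y (-3*x - y) + ∂/∂z (0).
Each of these terms simplifies to sums of mixed partials that cancel in pairs. The result is 0 (by equality of mixed partials for smooth functions — Schwarz / Clairaut).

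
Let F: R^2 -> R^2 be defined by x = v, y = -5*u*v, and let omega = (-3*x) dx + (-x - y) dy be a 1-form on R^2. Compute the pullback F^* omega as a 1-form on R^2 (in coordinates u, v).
F^* omega = (v^2*(5 - 25*u)) du + (v*(-25*u^2 + 5*u - 3)) dv

Using F^*(f dg) = (f ∘ F) d(g ∘ F), substitute each coordinate x_i by F_i(u, v) in f_i, and replace dx_i by d F_i = (∂F_i/∂u) du + (∂F_i/∂v) dv.
  For the x component: f_1(F) = -3*v; d F_1 = (0) du + (1) dv
  For the y component: f_2(F) = v*(5*u - 1); d F_2 = (-5*v) du + (-5*u) dv
Combining and collecting du, dv coefficients:
  coeff of du: v^2*(5 - 25*u)
  coeff of dv: v*(-25*u^2 + 5*u - 3)
F^* omega = (v^2*(5 - 25*u)) du + (v*(-25*u^2 + 5*u - 3)) dv.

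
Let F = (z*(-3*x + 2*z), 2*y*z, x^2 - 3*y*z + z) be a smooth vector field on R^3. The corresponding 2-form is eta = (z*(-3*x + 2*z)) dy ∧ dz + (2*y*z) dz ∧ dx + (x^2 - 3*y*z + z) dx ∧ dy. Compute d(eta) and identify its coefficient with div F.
d(eta) = (-3*y - z + 1) dx ∧ dy ∧ dz; div F = -3*y - z + 1

For a 2-form in R^3 of the form above, applying d gives a 3-form with coefficient ∂P/∂x + ∂Q/∂y + ∂R/∂z:
  ∂P/∂x = -3*z
  ∂Q/∂y = 2*z
  ∂R/∂z = 1 - 3*y
Sum = -3*y - z + 1, which is exactly div F.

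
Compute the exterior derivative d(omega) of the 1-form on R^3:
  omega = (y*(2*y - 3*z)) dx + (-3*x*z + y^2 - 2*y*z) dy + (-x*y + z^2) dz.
d(omega) = (-4*y) dx ∧ dy + (2*y) dx ∧ dz + (2*x + 2*y) dy ∧ dz

For a 1-form omega = sum_i f_i dx_i, the exterior derivative is
  d(omega) = sum_{i < j} (∂f_j/∂x_i - ∂f_i/∂x_j) dx_i ∧ dx_j.
  coefficient of dx ∧ dy: ∂f_2/∂x - ∂f_1/∂y = ∂(-3*x*z + y^2 - 2*y*z)/∂x - ∂(y*(2*y - 3*z))/∂y = -4*y
  coefficient of dx ∧ dz: ∂f_3/∂x - ∂f_1/∂z = ∂(-x*y + z^2)/∂x - ∂(y*(2*y - 3*z))/∂z = 2*y
  coefficient of dy ∧ dz: ∂f_3/∂y - ∂f_2/∂z = ∂(-x*y + z^2)/∂y - ∂(-3*x*z + y^2 - 2*y*z)/∂z = 2*x + 2*y
Assembling: d(omega) = (-4*y) dx ∧ dy + (2*y) dx ∧ dz + (2*x + 2*y) dy ∧ dz.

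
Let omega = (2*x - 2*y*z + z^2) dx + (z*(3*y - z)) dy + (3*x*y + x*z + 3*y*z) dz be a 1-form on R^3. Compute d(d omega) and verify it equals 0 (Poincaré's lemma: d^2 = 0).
d(d omega) = 0

Step 1: d omega = sum_{i<j} (∂f_j/∂x_i - ∂f_i/∂x_j) dx_i ∧ dx_j:
  coeff of dx ∧ dy: 2*z
  coeff of dx ∧ dz: 5*y - z
  coeff of dy ∧ dz: 3*x - 3*y + 5*z
Step 2: Apply d again to each 2-form coefficient. The only possible 3-form in R^3 is dx ∧ dy ∧ dz, with coefficient
  ∂(coeff of dy∧dz)/∂x - ∂(coeff of dx∧dz)/∂y + ∂(coeff of dx∧dy)/∂z
  = ∂/∂x (3*x - 3*y + 5*z) - ∂/∂y (5*y - z) + ∂/∂z (2*z).
Each of these terms simplifies to sums of mixed partials that cancel in pairs. The result is 0 (by equality of mixed partials for smooth functions — Schwarz / Clairaut).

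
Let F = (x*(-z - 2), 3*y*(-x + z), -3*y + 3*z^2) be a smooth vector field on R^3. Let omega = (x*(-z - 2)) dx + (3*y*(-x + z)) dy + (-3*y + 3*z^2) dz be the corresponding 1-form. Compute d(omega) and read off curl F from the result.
d(omega) = (-3*y - 3) dy ∧ dz + (-x) dz ∧ dx + (-3*y) dx ∧ dy; curl F = (-3*y - 3, -x, -3*y)

d omega = sum_{i<j} (∂f_j/∂x_i - ∂f_i/∂x_j) dx_i ∧ dx_j. Under the identification (dy ∧ dz, dz ∧ dx, dx ∧ dy) ↔ (e_x, e_y, e_z), the coefficients are exactly the components of curl F. Compute:
  ∂R/∂y - ∂Q/∂z = (-3) - (3*y) = -3*y - 3
  ∂P/∂z - ∂R/∂x = (-x) - (0) = -x
  ∂Q/∂x - ∂P/∂y = (-3*y) - (0) = -3*y.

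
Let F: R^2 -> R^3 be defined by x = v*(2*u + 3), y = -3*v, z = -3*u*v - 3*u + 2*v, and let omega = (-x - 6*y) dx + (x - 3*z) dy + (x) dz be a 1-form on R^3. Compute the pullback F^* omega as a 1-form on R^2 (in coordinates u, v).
F^* omega = (v*(-10*u*v - 6*u + 21*v - 9)) du + (-10*u^2*v - 14*u*v - 27*u + 60*v) dv

Using F^*(f dg) = (f ∘ F) d(g ∘ F), substitute each coordinate x_i by F_i(u, v) in f_i, and replace dx_i by d F_i = (∂F_i/∂u) du + (∂F_i/∂v) dv.
  For the x component: f_1(F) = v*(15 - 2*u); d F_1 = (2*v) du + (2*u + 3) dv
  For the y component: f_2(F) = 11*u*v + 9*u - 3*v; d F_2 = (0) du + (-3) dv
  For the z component: f_3(F) = v*(2*u + 3); d F_3 = (-3*v - 3) du + (2 - 3*u) dv
Combining and collecting du, dv coefficients:
  coeff of du: v*(-10*u*v - 6*u + 21*v - 9)
  coeff of dv: -10*u^2*v - 14*u*v - 27*u + 60*v
F^* omega = (v*(-10*u*v - 6*u + 21*v - 9)) du + (-10*u^2*v - 14*u*v - 27*u + 60*v) dv.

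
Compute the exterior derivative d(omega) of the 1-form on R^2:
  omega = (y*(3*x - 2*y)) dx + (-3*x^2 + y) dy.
d(omega) = (-9*x + 4*y) dx ∧ dy

For a 1-form omega = sum_i f_i dx_i, the exterior derivative is
  d(omega) = sum_{i < j} (∂f_j/∂x_i - ∂f_i/∂x_j) dx_i ∧ dx_j.
  coefficient of dx ∧ dy: ∂f_2/∂x - ∂f_1/∂y = ∂(-3*x^2 + y)/∂x - ∂(y*(3*x - 2*y))/∂y = -9*x + 4*y
Assembling: d(omega) = (-9*x + 4*y) dx ∧ dy.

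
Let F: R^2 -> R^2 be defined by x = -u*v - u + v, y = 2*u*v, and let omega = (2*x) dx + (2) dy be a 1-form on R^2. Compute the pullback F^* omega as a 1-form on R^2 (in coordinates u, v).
F^* omega = (2*u*v^2 + 4*u*v + 2*u - 2*v^2 + 2*v) du + (2*u^2*v + 2*u^2 - 4*u*v + 2*u + 2*v) dv

Using F^*(f dg) = (f ∘ F) d(g ∘ F), substitute each coordinate x_i by F_i(u, v) in f_i, and replace dx_i by d F_i = (∂F_i/∂u) du + (∂F_i/∂v) dv.
  For the x component: f_1(F) = -2*u*v - 2*u + 2*v; d F_1 = (-v - 1) du + (1 - u) dv
  For the y component: f_2(F) = 2; d F_2 = (2*v) du + (2*u) dv
Combining and collecting du, dv coefficients:
  coeff of du: 2*u*v^2 + 4*u*v + 2*u - 2*v^2 + 2*v
  coeff of dv: 2*u^2*v + 2*u^2 - 4*u*v + 2*u + 2*v
F^* omega = (2*u*v^2 + 4*u*v + 2*u - 2*v^2 + 2*v) du + (2*u^2*v + 2*u^2 - 4*u*v + 2*u + 2*v) dv.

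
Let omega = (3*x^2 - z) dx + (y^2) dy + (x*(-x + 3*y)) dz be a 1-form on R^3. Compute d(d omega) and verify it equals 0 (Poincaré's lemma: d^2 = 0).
d(d omega) = 0

Step 1: d omega = sum_{i<j} (∂f_j/∂x_i - ∂f_i/∂x_j) dx_i ∧ dx_j:
  coeff of dx ∧ dy: 0
  coeff of dx ∧ dz: -2*x + 3*y + 1
  coeff of dy ∧ dz: 3*x
Step 2: Apply d again to each 2-form coefficient. The only possible 3-form in R^3 is dx ∧ dy ∧ dz, with coefficient
  ∂(coeff of dy∧dz)/∂x - ∂(coeff of dx∧dz)/∂y + ∂(coeff of dx∧dy)/∂z
  = ∂/∂x (3*x) - ∂/∂y (-2*x + 3*y + 1) + ∂/∂z (0).
Each of these terms simplifies to sums of mixed partials that cancel in pairs. The result is 0 (by equality of mixed partials for smooth functions — Schwarz / Clairaut).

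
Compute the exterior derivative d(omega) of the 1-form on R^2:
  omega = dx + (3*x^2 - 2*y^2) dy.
d(omega) = (6*x) dx ∧ dy

For a 1-form omega = sum_i f_i dx_i, the exterior derivative is
  d(omega) = sum_{i < j} (∂f_j/∂x_i - ∂f_i/∂x_j) dx_i ∧ dx_j.
  coefficient of dx ∧ dy: ∂f_2/∂x - ∂f_1/∂y = ∂(3*x^2 - 2*y^2)/∂x - ∂(1)/∂y = 6*x
Assembling: d(omega) = (6*x) dx ∧ dy.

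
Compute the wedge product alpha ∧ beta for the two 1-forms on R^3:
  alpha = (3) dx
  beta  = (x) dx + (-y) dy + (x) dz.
alpha ∧ beta = (-3*y) dx ∧ dy + (3*x) dx ∧ dz

Distribute the wedge, using dx_i ∧ dx_j = -dx_j ∧ dx_i and dx_i ∧ dx_i = 0. For each pair (i, j) with i < j, the coefficient of dx_i ∧ dx_j in alpha ∧ beta is (alpha_i * beta_j - alpha_j * beta_i). Collecting: alpha ∧ beta = (-3*y) dx ∧ dy + (3*x) dx ∧ dz.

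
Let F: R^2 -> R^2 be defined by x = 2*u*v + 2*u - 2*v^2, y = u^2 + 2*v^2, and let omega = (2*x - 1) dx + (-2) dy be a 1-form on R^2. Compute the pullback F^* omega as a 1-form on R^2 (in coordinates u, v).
F^* omega = (8*u*v^2 + 16*u*v + 4*u - 8*v^3 - 8*v^2 - 2*v - 2) du + (8*u^2*v + 8*u^2 - 24*u*v^2 - 16*u*v - 2*u + 16*v^3 - 4*v) dv

Using F^*(f dg) = (f ∘ F) d(g ∘ F), substitute each coordinate x_i by F_i(u, v) in f_i, and replace dx_i by d F_i = (∂F_i/∂u) du + (∂F_i/∂v) dv.
  For the x component: f_1(F) = 4*u*v + 4*u - 4*v^2 - 1; d F_1 = (2*v + 2) du + (2*u - 4*v) dv
  For the y component: f_2(F) = -2; d F_2 = (2*u) du + (4*v) dv
Combining and collecting du, dv coefficients:
  coeff of du: 8*u*v^2 + 16*u*v + 4*u - 8*v^3 - 8*v^2 - 2*v - 2
  coeff of dv: 8*u^2*v + 8*u^2 - 24*u*v^2 - 16*u*v - 2*u + 16*v^3 - 4*v
F^* omega = (8*u*v^2 + 16*u*v + 4*u - 8*v^3 - 8*v^2 - 2*v - 2) du + (8*u^2*v + 8*u^2 - 24*u*v^2 - 16*u*v - 2*u + 16*v^3 - 4*v) dv.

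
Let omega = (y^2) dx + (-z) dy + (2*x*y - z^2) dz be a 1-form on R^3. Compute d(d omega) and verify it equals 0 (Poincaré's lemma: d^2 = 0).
d(d omega) = 0

Step 1: d omega = sum_{i<j} (∂f_j/∂x_i - ∂f_i/∂x_j) dx_i ∧ dx_j:
  coeff of dx ∧ dy: -2*y
  coeff of dx ∧ dz: 2*y
  coeff of dy ∧ dz: 2*x + 1
Step 2: Apply d again to each 2-form coefficient. The only possible 3-form in R^3 is dx ∧ dy ∧ dz, with coefficient
  ∂(coeff of dy∧dz)/∂x - ∂(coeff of dx∧dz)/∂y + ∂(coeff of dx∧dy)/∂z
  = ∂/∂x (2*x + 1) - ∂/∂y (2*y) + ∂/∂z (-2*y).
Each of these terms simplifies to sums of mixed partials that cancel in pairs. The result is 0 (by equality of mixed partials for smooth functions — Schwarz / Clairaut).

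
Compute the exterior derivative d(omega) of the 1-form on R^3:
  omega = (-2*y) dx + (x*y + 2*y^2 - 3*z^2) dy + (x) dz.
d(omega) = (y + 2) dx ∧ dy + (1) dx ∧ dz + (6*z) dy ∧ dz

For a 1-form omega = sum_i f_i dx_i, the exterior derivative is
  d(omega) = sum_{i < j} (∂f_j/∂x_i - ∂f_i/∂x_j) dx_i ∧ dx_j.
  coefficient of dx ∧ dy: ∂f_2/∂x - ∂f_1/∂y = ∂(x*y + 2*y^2 - 3*z^2)/∂x - ∂(-2*y)/∂y = y + 2
  coefficient of dx ∧ dz: ∂f_3/∂x - ∂f_1/∂z = ∂(x)/∂x - ∂(-2*y)/∂z = 1
  coefficient of dy ∧ dz: ∂f_3/∂y - ∂f_2/∂z = ∂(x)/∂y - ∂(x*y + 2*y^2 - 3*z^2)/∂z = 6*z
Assembling: d(omega) = (y + 2) dx ∧ dy + (1) dx ∧ dz + (6*z) dy ∧ dz.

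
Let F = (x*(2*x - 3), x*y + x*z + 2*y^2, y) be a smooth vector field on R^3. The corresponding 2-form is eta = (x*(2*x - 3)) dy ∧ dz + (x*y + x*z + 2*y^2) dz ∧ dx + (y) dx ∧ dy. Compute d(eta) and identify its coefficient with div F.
d(eta) = (5*x + 4*y - 3) dx ∧ dy ∧ dz; div F = 5*x + 4*y - 3

For a 2-form in R^3 of the form above, applying d gives a 3-form with coefficient ∂P/∂x + ∂Q/∂y + ∂R/∂z:
  ∂P/∂x = 4*x - 3
  ∂Q/∂y = x + 4*y
  ∂R/∂z = 0
Sum = 5*x + 4*y - 3, which is exactly div F.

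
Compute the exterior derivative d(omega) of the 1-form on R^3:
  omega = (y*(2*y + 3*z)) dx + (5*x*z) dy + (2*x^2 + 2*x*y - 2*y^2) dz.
d(omega) = (-4*y + 2*z) dx ∧ dy + (4*x - y) dx ∧ dz + (-3*x - 4*y) dy ∧ dz

For a 1-form omega = sum_i f_i dx_i, the exterior derivative is
  d(omega) = sum_{i < j} (∂f_j/∂x_i - ∂f_i/∂x_j) dx_i ∧ dx_j.
  coefficient of dx ∧ dy: ∂f_2/∂x - ∂f_1/∂y = ∂(5*x*z)/∂x - ∂(y*(2*y + 3*z))/∂y = -4*y + 2*z
  coefficient of dx ∧ dz: ∂f_3/∂x - ∂f_1/∂z = ∂(2*x^2 + 2*x*y - 2*y^2)/∂x - ∂(y*(2*y + 3*z))/∂z = 4*x - y
  coefficient of dy ∧ dz: ∂f_3/∂y - ∂f_2/∂z = ∂(2*x^2 + 2*x*y - 2*y^2)/∂y - ∂(5*x*z)/∂z = -3*x - 4*y
Assembling: d(omega) = (-4*y + 2*z) dx ∧ dy + (4*x - y) dx ∧ dz + (-3*x - 4*y) dy ∧ dz.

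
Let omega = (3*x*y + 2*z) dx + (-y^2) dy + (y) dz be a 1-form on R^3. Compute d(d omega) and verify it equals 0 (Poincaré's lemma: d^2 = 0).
d(d omega) = 0

Step 1: d omega = sum_{i<j} (∂f_j/∂x_i - ∂f_i/∂x_j) dx_i ∧ dx_j:
  coeff of dx ∧ dy: -3*x
  coeff of dx ∧ dz: -2
  coeff of dy ∧ dz: 1
Step 2: Apply d again to each 2-form coefficient. The only possible 3-form in R^3 is dx ∧ dy ∧ dz, with coefficient
  ∂(coeff of dy∧dz)/∂x - ∂(coeff of dx∧dz)/∂y + ∂(coeff of dx∧dy)/∂z
  = ∂/∂x (1) - ∂/∂y (-2) + ∂/∂z (-3*x).
Each of these terms simplifies to sums of mixed partials that cancel in pairs. The result is 0 (by equality of mixed partials for smooth functions — Schwarz / Clairaut).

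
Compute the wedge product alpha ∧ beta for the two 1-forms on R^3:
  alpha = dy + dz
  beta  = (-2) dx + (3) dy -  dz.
alpha ∧ beta = (2) dx ∧ dy + (-4) dy ∧ dz + (2) dx ∧ dz

Distribute the wedge, using dx_i ∧ dx_j = -dx_j ∧ dx_i and dx_i ∧ dx_i = 0. For each pair (i, j) with i < j, the coefficient of dx_i ∧ dx_j in alpha ∧ beta is (alpha_i * beta_j - alpha_j * beta_i). Collecting: alpha ∧ beta = (2) dx ∧ dy + (-4) dy ∧ dz + (2) dx ∧ dz.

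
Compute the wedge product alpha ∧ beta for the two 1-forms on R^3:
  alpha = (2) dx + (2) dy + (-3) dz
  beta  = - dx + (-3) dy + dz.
alpha ∧ beta = (-4) dx ∧ dy + (-1) dx ∧ dz + (-7) dy ∧ dz

Distribute the wedge, using dx_i ∧ dx_j = -dx_j ∧ dx_i and dx_i ∧ dx_i = 0. For each pair (i, j) with i < j, the coefficient of dx_i ∧ dx_j in alpha ∧ beta is (alpha_i * beta_j - alpha_j * beta_i). Collecting: alpha ∧ beta = (-4) dx ∧ dy + (-1) dx ∧ dz + (-7) dy ∧ dz.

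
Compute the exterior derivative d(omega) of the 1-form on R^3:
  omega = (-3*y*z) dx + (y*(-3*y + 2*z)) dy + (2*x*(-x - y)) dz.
d(omega) = (3*z) dx ∧ dy + (-4*x + y) dx ∧ dz + (-2*x - 2*y) dy ∧ dz

For a 1-form omega = sum_i f_i dx_i, the exterior derivative is
  d(omega) = sum_{i < j} (∂f_j/∂x_i - ∂f_i/∂x_j) dx_i ∧ dx_j.
  coefficient of dx ∧ dy: ∂f_2/∂x - ∂f_1/∂y = ∂(y*(-3*y + 2*z))/∂x - ∂(-3*y*z)/∂y = 3*z
  coefficient of dx ∧ dz: ∂f_3/∂x - ∂f_1/∂z = ∂(2*x*(-x - y))/∂x - ∂(-3*y*z)/∂z = -4*x + y
  coefficient of dy ∧ dz: ∂f_3/∂y - ∂f_2/∂z = ∂(2*x*(-x - y))/∂y - ∂(y*(-3*y + 2*z))/∂z = -2*x - 2*y
Assembling: d(omega) = (3*z) dx ∧ dy + (-4*x + y) dx ∧ dz + (-2*x - 2*y) dy ∧ dz.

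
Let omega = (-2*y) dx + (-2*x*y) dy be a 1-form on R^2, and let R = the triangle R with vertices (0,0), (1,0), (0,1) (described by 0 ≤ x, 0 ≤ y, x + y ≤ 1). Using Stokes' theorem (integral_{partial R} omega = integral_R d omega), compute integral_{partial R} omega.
integral_(partial R) omega = 2/3

Stokes: integral_partial_R omega = integral_R d omega with d omega = (∂Q/∂x - ∂P/∂y) dx ∧ dy.
  ∂Q/∂x = -2*y
  ∂P/∂y = -2
  integrand = ∂Q/∂x - ∂P/∂y = 2 - 2*y.
Integrating over R: integral_0^1 integral_0^{1-x} (2 - 2*y) dy dx = 2/3.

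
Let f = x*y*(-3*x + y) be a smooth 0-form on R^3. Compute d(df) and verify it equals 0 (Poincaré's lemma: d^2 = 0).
d(df) = 0

Step 1: df = sum_i (∂f/∂x_i) dx_i = (y*(-6*x + y)) dx + (x*(-3*x + 2*y)) dy + (0) dz.
Step 2: Apply d again. Using the 1-form formula, the coefficient of dx ∧ dy in d(df) is ∂^2 f/∂x ∂y - ∂^2 f/∂y ∂x = (-6*x + 2*y) - (-6*x + 2*y) = 0 (equality of mixed partials for smooth f).
Similarly for dx ∧ dz and dy ∧ dz — all coefficients vanish. So d(df) = 0.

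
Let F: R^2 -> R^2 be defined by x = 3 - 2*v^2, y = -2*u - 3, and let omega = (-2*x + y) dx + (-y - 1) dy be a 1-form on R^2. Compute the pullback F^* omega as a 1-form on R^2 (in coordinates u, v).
F^* omega = (-4*u - 4) du + (4*v*(2*u - 4*v^2 + 9)) dv

Using F^*(f dg) = (f ∘ F) d(g ∘ F), substitute each coordinate x_i by F_i(u, v) in f_i, and replace dx_i by d F_i = (∂F_i/∂u) du + (∂F_i/∂v) dv.
  For the x component: f_1(F) = -2*u + 4*v^2 - 9; d F_1 = (0) du + (-4*v) dv
  For the y component: f_2(F) = 2*u + 2; d F_2 = (-2) du + (0) dv
Combining and collecting du, dv coefficients:
  coeff of du: -4*u - 4
  coeff of dv: 4*v*(2*u - 4*v^2 + 9)
F^* omega = (-4*u - 4) du + (4*v*(2*u - 4*v^2 + 9)) dv.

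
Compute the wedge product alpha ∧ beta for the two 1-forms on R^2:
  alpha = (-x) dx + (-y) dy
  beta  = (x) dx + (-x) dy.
alpha ∧ beta = (x*(x + y)) dx ∧ dy

Distribute the wedge, using dx_i ∧ dx_j = -dx_j ∧ dx_i and dx_i ∧ dx_i = 0. For each pair (i, j) with i < j, the coefficient of dx_i ∧ dx_j in alpha ∧ beta is (alpha_i * beta_j - alpha_j * beta_i). Collecting: alpha ∧ beta = (x*(x + y)) dx ∧ dy.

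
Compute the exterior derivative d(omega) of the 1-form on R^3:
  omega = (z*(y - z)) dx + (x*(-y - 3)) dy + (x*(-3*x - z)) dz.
d(omega) = (-y - z - 3) dx ∧ dy + (-6*x - y + z) dx ∧ dz

For a 1-form omega = sum_i f_i dx_i, the exterior derivative is
  d(omega) = sum_{i < j} (∂f_j/∂x_i - ∂f_i/∂x_j) dx_i ∧ dx_j.
  coefficient of dx ∧ dy: ∂f_2/∂x - ∂f_1/∂y = ∂(x*(-y - 3))/∂x - ∂(z*(y - z))/∂y = -y - z - 3
  coefficient of dx ∧ dz: ∂f_3/∂x - ∂f_1/∂z = ∂(x*(-3*x - z))/∂x - ∂(z*(y - z))/∂z = -6*x - y + z
Assembling: d(omega) = (-y - z - 3) dx ∧ dy + (-6*x - y + z) dx ∧ dz.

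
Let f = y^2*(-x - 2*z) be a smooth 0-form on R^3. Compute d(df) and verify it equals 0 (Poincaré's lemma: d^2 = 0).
d(df) = 0

Step 1: df = sum_i (∂f/∂x_i) dx_i = (-y^2) dx + (2*y*(-x - 2*z)) dy + (-2*y^2) dz.
Step 2: Apply d again. Using the 1-form formula, the coefficient of dx ∧ dy in d(df) is ∂^2 f/∂x ∂y - ∂^2 f/∂y ∂x = (-2*y) - (-2*y) = 0 (equality of mixed partials for smooth f).
Similarly for dx ∧ dz and dy ∧ dz — all coefficients vanish. So d(df) = 0.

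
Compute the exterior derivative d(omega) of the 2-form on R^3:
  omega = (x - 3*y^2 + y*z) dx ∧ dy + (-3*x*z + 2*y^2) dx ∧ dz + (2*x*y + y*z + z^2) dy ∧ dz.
d(omega) = (-y) dx ∧ dy ∧ dz

For a 2-form omega = sum_{i<j} g_{ij} dx_i ∧ dx_j, the exterior derivative is
  d(omega) = sum_{i<j} d(g_{ij}) ∧ dx_i ∧ dx_j = sum_{i<j, k} (∂g_{ij}/∂x_k) dx_k ∧ dx_i ∧ dx_j.
Expand each term, using dx_k ∧ dx_i ∧ dx_j = sgn(permutation) dx_{(a)} ∧ dx_{(b)} ∧ dx_{(c)} with (a < b < c) sorted:
  d(x - 3*y^2 + y*z) includes (∂/∂z)(x - 3*y^2 + y*z) dz = (y) dz, which multiplied by dx ∧ dy gives (y) dx ∧ dy ∧ dz
  d(-3*x*z + 2*y^2) includes (∂/∂y)(-3*x*z + 2*y^2) dy = (4*y) dy, which multiplied by dx ∧ dz gives (-4*y) dx ∧ dy ∧ dz
  d(2*x*y + y*z + z^2) includes (∂/∂x)(2*x*y + y*z + z^2) dx = (2*y) dx, which multiplied by dy ∧ dz gives (2*y) dx ∧ dy ∧ dz
Collecting like 3-forms: d(omega) = (-y) dx ∧ dy ∧ dz.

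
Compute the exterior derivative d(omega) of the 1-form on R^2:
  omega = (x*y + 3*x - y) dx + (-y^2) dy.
d(omega) = (1 - x) dx ∧ dy

For a 1-form omega = sum_i f_i dx_i, the exterior derivative is
  d(omega) = sum_{i < j} (∂f_j/∂x_i - ∂f_i/∂x_j) dx_i ∧ dx_j.
  coefficient of dx ∧ dy: ∂f_2/∂x - ∂f_1/∂y = ∂(-y^2)/∂x - ∂(x*y + 3*x - y)/∂y = 1 - x
Assembling: d(omega) = (1 - x) dx ∧ dy.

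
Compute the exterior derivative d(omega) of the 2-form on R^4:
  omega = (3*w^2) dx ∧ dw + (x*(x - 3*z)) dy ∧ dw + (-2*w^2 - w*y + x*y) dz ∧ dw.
d(omega) = (2*x - 3*z) dx ∧ dy ∧ dw + (-w + 4*x) dy ∧ dz ∧ dw + (y) dx ∧ dz ∧ dw

For a 2-form omega = sum_{i<j} g_{ij} dx_i ∧ dx_j, the exterior derivative is
  d(omega) = sum_{i<j} d(g_{ij}) ∧ dx_i ∧ dx_j = sum_{i<j, k} (∂g_{ij}/∂x_k) dx_k ∧ dx_i ∧ dx_j.
Expand each term, using dx_k ∧ dx_i ∧ dx_j = sgn(permutation) dx_{(a)} ∧ dx_{(b)} ∧ dx_{(c)} with (a < b < c) sorted:
  d(x*(x - 3*z)) includes (∂/∂x)(x*(x - 3*z)) dx = (2*x - 3*z) dx, which multiplied by dy ∧ dw gives (2*x - 3*z) dx ∧ dy ∧ dw
  d(x*(x - 3*z)) includes (∂/∂z)(x*(x - 3*z)) dz = (-3*x) dz, which multiplied by dy ∧ dw gives (3*x) dy ∧ dz ∧ dw
  d(-2*w^2 - w*y + x*y) includes (∂/∂x)(-2*w^2 - w*y + x*y) dx = (y) dx, which multiplied by dz ∧ dw gives (y) dx ∧ dz ∧ dw
  d(-2*w^2 - w*y + x*y) includes (∂/∂y)(-2*w^2 - w*y + x*y) dy = (-w + x) dy, which multiplied by dz ∧ dw gives (-w + x) dy ∧ dz ∧ dw
Collecting like 3-forms: d(omega) = (2*x - 3*z) dx ∧ dy ∧ dw + (-w + 4*x) dy ∧ dz ∧ dw + (y) dx ∧ dz ∧ dw.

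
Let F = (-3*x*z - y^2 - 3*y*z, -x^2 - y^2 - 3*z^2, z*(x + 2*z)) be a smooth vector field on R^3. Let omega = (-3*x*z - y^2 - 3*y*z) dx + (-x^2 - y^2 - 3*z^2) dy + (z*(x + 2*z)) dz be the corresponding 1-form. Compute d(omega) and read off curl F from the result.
d(omega) = (6*z) dy ∧ dz + (-3*x - 3*y - z) dz ∧ dx + (-2*x + 2*y + 3*z) dx ∧ dy; curl F = (6*z, -3*x - 3*y - z, -2*x + 2*y + 3*z)

d omega = sum_{i<j} (∂f_j/∂x_i - ∂f_i/∂x_j) dx_i ∧ dx_j. Under the identification (dy ∧ dz, dz ∧ dx, dx ∧ dy) ↔ (e_x, e_y, e_z), the coefficients are exactly the components of curl F. Compute:
  ∂R/∂y - ∂Q/∂z = (0) - (-6*z) = 6*z
  ∂P/∂z - ∂R/∂x = (-3*x - 3*y) - (z) = -3*x - 3*y - z
  ∂Q/∂x - ∂P/∂y = (-2*x) - (-2*y - 3*z) = -2*x + 2*y + 3*z.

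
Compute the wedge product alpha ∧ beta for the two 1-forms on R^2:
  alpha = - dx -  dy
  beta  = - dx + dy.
alpha ∧ beta = (-2) dx ∧ dy

Distribute the wedge, using dx_i ∧ dx_j = -dx_j ∧ dx_i and dx_i ∧ dx_i = 0. For each pair (i, j) with i < j, the coefficient of dx_i ∧ dx_j in alpha ∧ beta is (alpha_i * beta_j - alpha_j * beta_i). Collecting: alpha ∧ beta = (-2) dx ∧ dy.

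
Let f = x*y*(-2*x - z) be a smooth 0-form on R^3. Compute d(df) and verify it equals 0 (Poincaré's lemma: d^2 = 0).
d(df) = 0

Step 1: df = sum_i (∂f/∂x_i) dx_i = (y*(-4*x - z)) dx + (x*(-2*x - z)) dy + (-x*y) dz.
Step 2: Apply d again. Using the 1-form formula, the coefficient of dx ∧ dy in d(df) is ∂^2 f/∂x ∂y - ∂^2 f/∂y ∂x = (-4*x - z) - (-4*x - z) = 0 (equality of mixed partials for smooth f).
Similarly for dx ∧ dz and dy ∧ dz — all coefficients vanish. So d(df) = 0.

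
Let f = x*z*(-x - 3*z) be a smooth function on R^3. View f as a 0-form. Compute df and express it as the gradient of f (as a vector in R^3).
df = (z*(-2*x - 3*z)) dx + (0) dy + (x*(-x - 6*z)) dz; grad f = (z*(-2*x - 3*z), 0, x*(-x - 6*z))

For a 0-form f, d f = (∂f/∂x) dx + (∂f/∂y) dy + (∂f/∂z) dz. The components of the vector representation are exactly the entries of grad f in Cartesian coordinates:
  ∂f/∂x = z*(-2*x - 3*z)
  ∂f/∂y = 0
  ∂f/∂z = x*(-x - 6*z).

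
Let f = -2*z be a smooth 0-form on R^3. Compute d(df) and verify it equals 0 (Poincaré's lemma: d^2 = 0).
d(df) = 0

Step 1: df = sum_i (∂f/∂x_i) dx_i = (0) dx + (0) dy + (-2) dz.
Step 2: Apply d again. Using the 1-form formula, the coefficient of dx ∧ dy in d(df) is ∂^2 f/∂x ∂y - ∂^2 f/∂y ∂x = (0) - (0) = 0 (equality of mixed partials for smooth f).
Similarly for dx ∧ dz and dy ∧ dz — all coefficients vanish. So d(df) = 0.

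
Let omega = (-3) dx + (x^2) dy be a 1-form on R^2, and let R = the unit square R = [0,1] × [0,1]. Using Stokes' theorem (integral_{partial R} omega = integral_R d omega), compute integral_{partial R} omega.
integral_(partial R) omega = 1

Stokes: integral_partial_R omega = integral_R d omega with d omega = (∂Q/∂x - ∂P/∂y) dx ∧ dy.
  ∂Q/∂x = 2*x
  ∂P/∂y = 0
  integrand = ∂Q/∂x - ∂P/∂y = 2*x.
Integrating over R: integral_0^1 integral_0^1 (2*x) dx dy = 1.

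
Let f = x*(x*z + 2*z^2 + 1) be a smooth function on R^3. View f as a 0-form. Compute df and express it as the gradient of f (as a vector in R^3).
df = (2*x*z + 2*z^2 + 1) dx + (0) dy + (x*(x + 4*z)) dz; grad f = (2*x*z + 2*z^2 + 1, 0, x*(x + 4*z))

For a 0-form f, d f = (∂f/∂x) dx + (∂f/∂y) dy + (∂f/∂z) dz. The components of the vector representation are exactly the entries of grad f in Cartesian coordinates:
  ∂f/∂x = 2*x*z + 2*z^2 + 1
  ∂f/∂y = 0
  ∂f/∂z = x*(x + 4*z).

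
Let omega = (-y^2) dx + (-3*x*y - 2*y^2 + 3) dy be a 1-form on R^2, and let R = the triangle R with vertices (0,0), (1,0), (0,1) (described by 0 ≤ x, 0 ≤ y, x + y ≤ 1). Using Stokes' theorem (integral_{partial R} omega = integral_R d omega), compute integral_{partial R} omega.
integral_(partial R) omega = -1/6

Stokes: integral_partial_R omega = integral_R d omega with d omega = (∂Q/∂x - ∂P/∂y) dx ∧ dy.
  ∂Q/∂x = -3*y
  ∂P/∂y = -2*y
  integrand = ∂Q/∂x - ∂P/∂y = -y.
Integrating over R: integral_0^1 integral_0^{1-x} (-y) dy dx = -1/6.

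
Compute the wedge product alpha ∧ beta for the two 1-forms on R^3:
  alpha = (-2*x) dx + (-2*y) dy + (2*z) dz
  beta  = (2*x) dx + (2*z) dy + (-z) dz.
alpha ∧ beta = (4*x*(y - z)) dx ∧ dy + (-2*x*z) dx ∧ dz + (2*z*(y - 2*z)) dy ∧ dz

Distribute the wedge, using dx_i ∧ dx_j = -dx_j ∧ dx_i and dx_i ∧ dx_i = 0. For each pair (i, j) with i < j, the coefficient of dx_i ∧ dx_j in alpha ∧ beta is (alpha_i * beta_j - alpha_j * beta_i). Collecting: alpha ∧ beta = (4*x*(y - z)) dx ∧ dy + (-2*x*z) dx ∧ dz + (2*z*(y - 2*z)) dy ∧ dz.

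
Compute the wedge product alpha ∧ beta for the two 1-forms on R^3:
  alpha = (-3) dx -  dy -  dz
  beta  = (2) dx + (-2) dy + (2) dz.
alpha ∧ beta = (8) dx ∧ dy + (-4) dx ∧ dz + (-4) dy ∧ dz

Distribute the wedge, using dx_i ∧ dx_j = -dx_j ∧ dx_i and dx_i ∧ dx_i = 0. For each pair (i, j) with i < j, the coefficient of dx_i ∧ dx_j in alpha ∧ beta is (alpha_i * beta_j - alpha_j * beta_i). Collecting: alpha ∧ beta = (8) dx ∧ dy + (-4) dx ∧ dz + (-4) dy ∧ dz.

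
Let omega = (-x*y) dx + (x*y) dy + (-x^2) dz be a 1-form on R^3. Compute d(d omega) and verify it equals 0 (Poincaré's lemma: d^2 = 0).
d(d omega) = 0

Step 1: d omega = sum_{i<j} (∂f_j/∂x_i - ∂f_i/∂x_j) dx_i ∧ dx_j:
  coeff of dx ∧ dy: x + y
  coeff of dx ∧ dz: -2*x
  coeff of dy ∧ dz: 0
Step 2: Apply d again to each 2-form coefficient. The only possible 3-form in R^3 is dx ∧ dy ∧ dz, with coefficient
  ∂(coeff of dy∧dz)/∂x - ∂(coeff of dx∧dz)/∂y + ∂(coeff of dx∧dy)/∂z
  = ∂/∂x (0) - ∂/∂y (-2*x) + ∂/∂z (x + y).
Each of these terms simplifies to sums of mixed partials that cancel in pairs. The result is 0 (by equality of mixed partials for smooth functions — Schwarz / Clairaut).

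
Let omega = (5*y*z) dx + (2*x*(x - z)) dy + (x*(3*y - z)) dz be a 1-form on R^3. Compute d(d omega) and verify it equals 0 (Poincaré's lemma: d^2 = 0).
d(d omega) = 0

Step 1: d omega = sum_{i<j} (∂f_j/∂x_i - ∂f_i/∂x_j) dx_i ∧ dx_j:
  coeff of dx ∧ dy: 4*x - 7*z
  coeff of dx ∧ dz: -2*y - z
  coeff of dy ∧ dz: 5*x
Step 2: Apply d again to each 2-form coefficient. The only possible 3-form in R^3 is dx ∧ dy ∧ dz, with coefficient
  ∂(coeff of dy∧dz)/∂x - ∂(coeff of dx∧dz)/∂y + ∂(coeff of dx∧dy)/∂z
  = ∂/∂x (5*x) - ∂/∂y (-2*y - z) + ∂/∂z (4*x - 7*z).
Each of these terms simplifies to sums of mixed partials that cancel in pairs. The result is 0 (by equality of mixed partials for smooth functions — Schwarz / Clairaut).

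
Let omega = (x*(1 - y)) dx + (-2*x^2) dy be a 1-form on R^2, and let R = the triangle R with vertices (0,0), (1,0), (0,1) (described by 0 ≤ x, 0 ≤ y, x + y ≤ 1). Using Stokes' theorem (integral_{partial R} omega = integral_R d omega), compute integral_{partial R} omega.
integral_(partial R) omega = -1/2

Stokes: integral_partial_R omega = integral_R d omega with d omega = (∂Q/∂x - ∂P/∂y) dx ∧ dy.
  ∂Q/∂x = -4*x
  ∂P/∂y = -x
  integrand = ∂Q/∂x - ∂P/∂y = -3*x.
Integrating over R: integral_0^1 integral_0^{1-x} (-3*x) dy dx = -1/2.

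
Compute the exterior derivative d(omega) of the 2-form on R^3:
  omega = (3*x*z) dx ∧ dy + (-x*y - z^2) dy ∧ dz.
d(omega) = (3*x - y) dx ∧ dy ∧ dz

For a 2-form omega = sum_{i<j} g_{ij} dx_i ∧ dx_j, the exterior derivative is
  d(omega) = sum_{i<j} d(g_{ij}) ∧ dx_i ∧ dx_j = sum_{i<j, k} (∂g_{ij}/∂x_k) dx_k ∧ dx_i ∧ dx_j.
Expand each term, using dx_k ∧ dx_i ∧ dx_j = sgn(permutation) dx_{(a)} ∧ dx_{(b)} ∧ dx_{(c)} with (a < b < c) sorted:
  d(3*x*z) includes (∂/∂z)(3*x*z) dz = (3*x) dz, which multiplied by dx ∧ dy gives (3*x) dx ∧ dy ∧ dz
  d(-x*y - z^2) includes (∂/∂x)(-x*y - z^2) dx = (-y) dx, which multiplied by dy ∧ dz gives (-y) dx ∧ dy ∧ dz
Collecting like 3-forms: d(omega) = (3*x - y) dx ∧ dy ∧ dz.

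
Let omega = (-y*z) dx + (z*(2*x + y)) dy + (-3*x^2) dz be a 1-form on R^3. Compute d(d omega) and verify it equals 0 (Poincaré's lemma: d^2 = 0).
d(d omega) = 0

Step 1: d omega = sum_{i<j} (∂f_j/∂x_i - ∂f_i/∂x_j) dx_i ∧ dx_j:
  coeff of dx ∧ dy: 3*z
  coeff of dx ∧ dz: -6*x + y
  coeff of dy ∧ dz: -2*x - y
Step 2: Apply d again to each 2-form coefficient. The only possible 3-form in R^3 is dx ∧ dy ∧ dz, with coefficient
  ∂(coeff of dy∧dz)/∂x - ∂(coeff of dx∧dz)/∂y + ∂(coeff of dx∧dy)/∂z
  = ∂/∂x (-2*x - y) - ∂/∂y (-6*x + y) + ∂/∂z (3*z).
Each of these terms simplifies to sums of mixed partials that cancel in pairs. The result is 0 (by equality of mixed partials for smooth functions — Schwarz / Clairaut).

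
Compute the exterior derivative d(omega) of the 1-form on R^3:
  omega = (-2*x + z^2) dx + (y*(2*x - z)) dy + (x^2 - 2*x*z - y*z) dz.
d(omega) = (2*y) dx ∧ dy + (2*x - 4*z) dx ∧ dz + (y - z) dy ∧ dz

For a 1-form omega = sum_i f_i dx_i, the exterior derivative is
  d(omega) = sum_{i < j} (∂f_j/∂x_i - ∂f_i/∂x_j) dx_i ∧ dx_j.
  coefficient of dx ∧ dy: ∂f_2/∂x - ∂f_1/∂y = ∂(y*(2*x - z))/∂x - ∂(-2*x + z^2)/∂y = 2*y
  coefficient of dx ∧ dz: ∂f_3/∂x - ∂f_1/∂z = ∂(x^2 - 2*x*z - y*z)/∂x - ∂(-2*x + z^2)/∂z = 2*x - 4*z
  coefficient of dy ∧ dz: ∂f_3/∂y - ∂f_2/∂z = ∂(x^2 - 2*x*z - y*z)/∂y - ∂(y*(2*x - z))/∂z = y - z
Assembling: d(omega) = (2*y) dx ∧ dy + (2*x - 4*z) dx ∧ dz + (y - z) dy ∧ dz.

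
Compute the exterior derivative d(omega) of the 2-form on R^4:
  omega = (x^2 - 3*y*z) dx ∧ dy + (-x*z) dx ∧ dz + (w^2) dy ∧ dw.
d(omega) = (-3*y) dx ∧ dy ∧ dz

For a 2-form omega = sum_{i<j} g_{ij} dx_i ∧ dx_j, the exterior derivative is
  d(omega) = sum_{i<j} d(g_{ij}) ∧ dx_i ∧ dx_j = sum_{i<j, k} (∂g_{ij}/∂x_k) dx_k ∧ dx_i ∧ dx_j.
Expand each term, using dx_k ∧ dx_i ∧ dx_j = sgn(permutation) dx_{(a)} ∧ dx_{(b)} ∧ dx_{(c)} with (a < b < c) sorted:
  d(x^2 - 3*y*z) includes (∂/∂z)(x^2 - 3*y*z) dz = (-3*y) dz, which multiplied by dx ∧ dy gives (-3*y) dx ∧ dy ∧ dz
Collecting like 3-forms: d(omega) = (-3*y) dx ∧ dy ∧ dz.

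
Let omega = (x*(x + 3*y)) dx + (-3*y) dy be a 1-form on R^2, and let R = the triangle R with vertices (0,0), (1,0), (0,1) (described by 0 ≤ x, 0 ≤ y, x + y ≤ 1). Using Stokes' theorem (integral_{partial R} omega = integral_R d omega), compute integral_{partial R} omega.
integral_(partial R) omega = -1/2

Stokes: integral_partial_R omega = integral_R d omega with d omega = (∂Q/∂x - ∂P/∂y) dx ∧ dy.
  ∂Q/∂x = 0
  ∂P/∂y = 3*x
  integrand = ∂Q/∂x - ∂P/∂y = -3*x.
Integrating over R: integral_0^1 integral_0^{1-x} (-3*x) dy dx = -1/2.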